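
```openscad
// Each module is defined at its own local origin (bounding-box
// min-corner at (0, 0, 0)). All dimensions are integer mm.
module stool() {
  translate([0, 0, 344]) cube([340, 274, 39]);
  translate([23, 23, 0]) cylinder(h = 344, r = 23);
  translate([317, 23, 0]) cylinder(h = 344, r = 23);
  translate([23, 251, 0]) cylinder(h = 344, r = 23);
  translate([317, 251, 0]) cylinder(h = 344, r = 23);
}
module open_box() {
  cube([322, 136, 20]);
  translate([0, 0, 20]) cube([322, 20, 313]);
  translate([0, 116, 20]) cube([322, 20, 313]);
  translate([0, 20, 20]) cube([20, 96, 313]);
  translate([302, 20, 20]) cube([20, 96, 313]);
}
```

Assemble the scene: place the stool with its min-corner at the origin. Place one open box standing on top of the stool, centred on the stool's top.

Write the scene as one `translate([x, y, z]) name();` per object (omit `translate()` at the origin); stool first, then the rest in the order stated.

stool();
translate([9, 69, 383]) open_box();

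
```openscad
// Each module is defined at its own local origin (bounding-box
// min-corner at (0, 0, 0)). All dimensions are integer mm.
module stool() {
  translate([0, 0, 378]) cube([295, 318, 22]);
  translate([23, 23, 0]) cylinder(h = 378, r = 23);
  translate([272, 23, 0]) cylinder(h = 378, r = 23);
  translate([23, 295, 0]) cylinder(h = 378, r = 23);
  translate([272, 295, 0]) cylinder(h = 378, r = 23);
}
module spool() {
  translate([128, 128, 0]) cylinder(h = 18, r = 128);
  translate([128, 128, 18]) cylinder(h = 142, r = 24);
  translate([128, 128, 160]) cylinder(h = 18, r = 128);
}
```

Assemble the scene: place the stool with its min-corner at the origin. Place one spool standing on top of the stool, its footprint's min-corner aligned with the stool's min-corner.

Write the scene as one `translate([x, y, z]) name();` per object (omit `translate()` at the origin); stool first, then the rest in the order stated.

stool();
translate([0, 0, 400]) spool();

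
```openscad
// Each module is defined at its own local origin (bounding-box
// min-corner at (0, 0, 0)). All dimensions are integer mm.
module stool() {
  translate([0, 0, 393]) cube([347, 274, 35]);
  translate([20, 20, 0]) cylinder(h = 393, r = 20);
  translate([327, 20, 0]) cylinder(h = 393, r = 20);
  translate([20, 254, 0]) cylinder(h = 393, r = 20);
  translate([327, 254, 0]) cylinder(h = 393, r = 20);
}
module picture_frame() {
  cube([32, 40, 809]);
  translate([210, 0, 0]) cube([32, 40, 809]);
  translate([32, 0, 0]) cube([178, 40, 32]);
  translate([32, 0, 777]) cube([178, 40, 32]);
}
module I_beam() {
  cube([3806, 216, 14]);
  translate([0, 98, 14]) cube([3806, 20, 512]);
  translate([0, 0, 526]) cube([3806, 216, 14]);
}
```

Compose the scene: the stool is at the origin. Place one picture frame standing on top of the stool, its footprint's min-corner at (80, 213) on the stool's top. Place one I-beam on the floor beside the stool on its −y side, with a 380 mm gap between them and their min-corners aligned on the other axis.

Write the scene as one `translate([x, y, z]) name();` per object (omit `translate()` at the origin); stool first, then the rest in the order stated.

stool();
translate([80, 213, 428]) picture_frame();
translate([0, -596, 0]) I_beam();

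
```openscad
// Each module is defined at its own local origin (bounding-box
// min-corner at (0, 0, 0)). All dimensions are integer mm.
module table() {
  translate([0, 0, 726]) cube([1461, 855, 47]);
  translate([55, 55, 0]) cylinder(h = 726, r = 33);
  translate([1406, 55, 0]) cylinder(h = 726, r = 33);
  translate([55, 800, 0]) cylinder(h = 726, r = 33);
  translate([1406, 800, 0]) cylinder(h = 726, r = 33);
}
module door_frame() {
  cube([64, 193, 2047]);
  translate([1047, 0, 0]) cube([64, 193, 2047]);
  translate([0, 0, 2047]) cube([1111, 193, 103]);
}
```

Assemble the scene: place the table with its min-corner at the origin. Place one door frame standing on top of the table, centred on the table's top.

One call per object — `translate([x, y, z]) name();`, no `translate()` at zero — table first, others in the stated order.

table();
translate([175, 331, 773]) door_frame();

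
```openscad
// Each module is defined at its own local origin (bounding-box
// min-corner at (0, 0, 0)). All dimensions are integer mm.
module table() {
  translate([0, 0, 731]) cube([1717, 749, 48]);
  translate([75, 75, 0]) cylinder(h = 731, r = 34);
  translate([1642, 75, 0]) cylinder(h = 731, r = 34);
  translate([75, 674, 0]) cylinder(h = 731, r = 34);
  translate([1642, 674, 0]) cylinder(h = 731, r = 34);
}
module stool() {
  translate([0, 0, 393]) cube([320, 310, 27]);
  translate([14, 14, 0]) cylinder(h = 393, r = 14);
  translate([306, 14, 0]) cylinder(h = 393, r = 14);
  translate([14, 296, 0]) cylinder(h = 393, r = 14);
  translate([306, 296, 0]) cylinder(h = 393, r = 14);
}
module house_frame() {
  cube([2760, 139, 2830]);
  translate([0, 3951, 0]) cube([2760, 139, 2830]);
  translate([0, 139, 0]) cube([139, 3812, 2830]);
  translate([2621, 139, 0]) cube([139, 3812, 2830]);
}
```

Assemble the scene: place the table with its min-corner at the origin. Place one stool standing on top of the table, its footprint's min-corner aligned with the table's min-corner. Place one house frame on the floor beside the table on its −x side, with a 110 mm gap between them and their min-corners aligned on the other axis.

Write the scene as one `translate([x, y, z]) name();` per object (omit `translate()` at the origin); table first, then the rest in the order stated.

table();
translate([0, 0, 779]) stool();
translate([-2870, 0, 0]) house_frame();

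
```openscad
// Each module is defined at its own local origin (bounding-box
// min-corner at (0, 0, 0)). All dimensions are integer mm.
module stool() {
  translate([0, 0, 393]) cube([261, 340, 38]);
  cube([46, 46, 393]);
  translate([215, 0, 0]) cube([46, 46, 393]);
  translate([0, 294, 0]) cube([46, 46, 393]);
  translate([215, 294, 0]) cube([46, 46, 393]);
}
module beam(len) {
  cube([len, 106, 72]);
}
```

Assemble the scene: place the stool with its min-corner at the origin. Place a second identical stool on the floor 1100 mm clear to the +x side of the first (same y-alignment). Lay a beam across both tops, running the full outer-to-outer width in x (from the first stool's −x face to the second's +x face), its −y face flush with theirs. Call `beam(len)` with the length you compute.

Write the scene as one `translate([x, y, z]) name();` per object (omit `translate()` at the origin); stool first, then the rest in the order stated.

stool();
translate([1361, 0, 0]) stool();
translate([0, 0, 431]) beam(1622);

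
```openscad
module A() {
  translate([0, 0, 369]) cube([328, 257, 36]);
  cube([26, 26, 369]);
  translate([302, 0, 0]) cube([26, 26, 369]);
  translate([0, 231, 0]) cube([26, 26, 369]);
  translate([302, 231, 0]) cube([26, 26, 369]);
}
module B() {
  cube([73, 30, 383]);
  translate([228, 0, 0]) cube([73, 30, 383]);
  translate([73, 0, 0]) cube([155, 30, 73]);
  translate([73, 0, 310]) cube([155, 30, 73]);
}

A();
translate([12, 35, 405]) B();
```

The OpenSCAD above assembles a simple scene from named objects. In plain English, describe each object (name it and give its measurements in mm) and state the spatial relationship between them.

A is a four-legged stool. The seat is 328×257 mm, 36 mm thick, top at z = 405 mm. It stands on four square legs, each 26×26 mm in cross-section, from z = 0 to the seat underside, each flush with a corner of the seat.

B is a rectangular picture frame lying in the x–z plane (depth along y). The opening is 155 mm wide (x) by 237 mm tall (z), surrounded by a border 73 mm wide on all four sides. The frame is 30 mm deep and is made of two full-height vertical stiles with two horizontal rails fitted between them.

The picture frame is on top of the stool.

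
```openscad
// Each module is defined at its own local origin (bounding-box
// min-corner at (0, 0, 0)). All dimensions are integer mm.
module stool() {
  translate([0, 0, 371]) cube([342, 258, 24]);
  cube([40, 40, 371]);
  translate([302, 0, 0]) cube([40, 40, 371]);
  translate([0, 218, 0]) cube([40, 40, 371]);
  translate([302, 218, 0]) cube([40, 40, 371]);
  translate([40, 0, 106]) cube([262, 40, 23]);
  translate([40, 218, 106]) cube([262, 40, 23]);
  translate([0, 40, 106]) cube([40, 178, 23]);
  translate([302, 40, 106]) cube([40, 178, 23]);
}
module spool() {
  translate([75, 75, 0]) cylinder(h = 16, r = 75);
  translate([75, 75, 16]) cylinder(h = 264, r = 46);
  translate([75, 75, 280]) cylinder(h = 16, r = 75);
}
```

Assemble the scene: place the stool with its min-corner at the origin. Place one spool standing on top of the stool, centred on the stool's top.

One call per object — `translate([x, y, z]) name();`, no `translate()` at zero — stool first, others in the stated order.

stool();
translate([96, 54, 395]) spool();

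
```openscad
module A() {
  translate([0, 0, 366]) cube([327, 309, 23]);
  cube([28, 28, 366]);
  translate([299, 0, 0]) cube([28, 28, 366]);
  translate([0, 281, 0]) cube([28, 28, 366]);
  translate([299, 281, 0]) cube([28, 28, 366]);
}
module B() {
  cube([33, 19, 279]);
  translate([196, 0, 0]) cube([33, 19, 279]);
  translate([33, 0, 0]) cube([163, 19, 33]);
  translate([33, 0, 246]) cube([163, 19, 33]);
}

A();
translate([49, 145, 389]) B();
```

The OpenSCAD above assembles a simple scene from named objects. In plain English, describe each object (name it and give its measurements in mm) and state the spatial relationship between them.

A is a four-legged stool. The seat is a 327×309×23 mm slab whose top surface is at z = 389 mm; four square legs, each 28×28 mm in cross-section, run from the floor (z = 0) to the underside of the seat, each flush with a corner of the seat.

B is a rectangular picture frame lying in the x–z plane (depth along y). The opening is 163 mm wide (x) by 213 mm tall (z), surrounded by a border 33 mm wide on all four sides. The frame is 19 mm deep and is made of two full-height vertical stiles with two horizontal rails fitted between them.

The picture frame is on top of the stool, centred.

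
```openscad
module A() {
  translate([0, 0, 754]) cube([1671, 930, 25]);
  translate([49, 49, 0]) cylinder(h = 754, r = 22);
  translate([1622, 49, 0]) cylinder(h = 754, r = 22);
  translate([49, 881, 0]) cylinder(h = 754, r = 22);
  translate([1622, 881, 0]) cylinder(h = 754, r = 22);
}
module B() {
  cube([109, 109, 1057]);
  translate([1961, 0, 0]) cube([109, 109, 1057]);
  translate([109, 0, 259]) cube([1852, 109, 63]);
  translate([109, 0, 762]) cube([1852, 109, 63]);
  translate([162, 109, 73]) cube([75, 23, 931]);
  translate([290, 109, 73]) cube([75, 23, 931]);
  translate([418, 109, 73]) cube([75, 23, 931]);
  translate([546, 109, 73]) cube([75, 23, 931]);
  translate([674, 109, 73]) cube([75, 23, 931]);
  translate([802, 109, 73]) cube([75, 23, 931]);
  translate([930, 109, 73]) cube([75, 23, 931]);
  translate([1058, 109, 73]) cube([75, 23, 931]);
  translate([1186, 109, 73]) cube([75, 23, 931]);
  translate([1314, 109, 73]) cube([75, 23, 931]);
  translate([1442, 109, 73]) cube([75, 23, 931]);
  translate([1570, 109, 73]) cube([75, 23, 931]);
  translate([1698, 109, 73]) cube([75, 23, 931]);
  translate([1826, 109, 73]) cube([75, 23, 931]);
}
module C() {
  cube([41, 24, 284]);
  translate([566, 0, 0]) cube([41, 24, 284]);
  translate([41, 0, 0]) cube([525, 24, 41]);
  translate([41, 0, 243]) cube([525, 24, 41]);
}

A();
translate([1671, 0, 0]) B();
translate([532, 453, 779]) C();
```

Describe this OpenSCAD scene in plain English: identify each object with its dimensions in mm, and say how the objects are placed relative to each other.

A is a table with a 1671×930 mm rectangular top, 25 mm thick, top surface at z = 779 mm, supported by four round legs of 44 mm diameter, each leg's bounding box inset 27 mm from the nearest pair of top edges, running from the floor.

B is a fence section. Two 109×109 mm posts, 1057 mm tall, stand on the floor with a clear span of 1852 mm between their inner faces. Two horizontal rails of 109×63 mm section span the gap between the posts with their undersides at z = 259 mm and z = 762 mm, flush with the posts' −y face. 14 pickets, each 75 mm wide, 23 mm thick and 931 mm tall, are fixed to the +y face of the rails with their bottoms at z = 73 mm, evenly spaced across the span with equal gaps (rounded down to the nearest mm) at the −x end and between each pair — any rounding remainder accumulates at the +x end.

C is a rectangular picture frame lying in the x–z plane (depth along y). The opening is 525 mm wide (x) by 202 mm tall (z), surrounded by a border 41 mm wide on all four sides. The frame is 24 mm deep and is made of two full-height vertical stiles with two horizontal rails fitted between them.

The fence section is against the table's +x side, with their −y faces flush. The picture frame is on top of the table, centred.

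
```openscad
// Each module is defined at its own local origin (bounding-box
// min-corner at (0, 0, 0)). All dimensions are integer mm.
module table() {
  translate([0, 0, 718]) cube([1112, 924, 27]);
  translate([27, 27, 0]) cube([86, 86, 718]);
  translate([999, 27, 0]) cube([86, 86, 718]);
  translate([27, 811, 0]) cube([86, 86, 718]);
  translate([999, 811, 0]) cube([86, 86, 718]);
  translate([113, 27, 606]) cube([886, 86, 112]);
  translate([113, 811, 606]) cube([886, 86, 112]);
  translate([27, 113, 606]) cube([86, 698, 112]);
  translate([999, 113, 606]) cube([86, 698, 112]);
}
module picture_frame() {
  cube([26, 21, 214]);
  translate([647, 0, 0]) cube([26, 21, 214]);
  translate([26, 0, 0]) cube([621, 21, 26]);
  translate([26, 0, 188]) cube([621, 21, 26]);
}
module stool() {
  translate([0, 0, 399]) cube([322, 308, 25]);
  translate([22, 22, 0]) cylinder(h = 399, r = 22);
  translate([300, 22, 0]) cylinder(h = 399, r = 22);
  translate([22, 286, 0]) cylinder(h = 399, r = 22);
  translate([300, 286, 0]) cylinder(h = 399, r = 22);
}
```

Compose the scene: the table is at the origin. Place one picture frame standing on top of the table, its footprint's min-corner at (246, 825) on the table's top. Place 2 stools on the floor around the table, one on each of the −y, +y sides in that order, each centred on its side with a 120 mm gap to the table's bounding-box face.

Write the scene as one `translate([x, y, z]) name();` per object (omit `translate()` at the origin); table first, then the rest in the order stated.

table();
translate([246, 825, 745]) picture_frame();
translate([395, -428, 0]) stool();
translate([395, 1044, 0]) stool();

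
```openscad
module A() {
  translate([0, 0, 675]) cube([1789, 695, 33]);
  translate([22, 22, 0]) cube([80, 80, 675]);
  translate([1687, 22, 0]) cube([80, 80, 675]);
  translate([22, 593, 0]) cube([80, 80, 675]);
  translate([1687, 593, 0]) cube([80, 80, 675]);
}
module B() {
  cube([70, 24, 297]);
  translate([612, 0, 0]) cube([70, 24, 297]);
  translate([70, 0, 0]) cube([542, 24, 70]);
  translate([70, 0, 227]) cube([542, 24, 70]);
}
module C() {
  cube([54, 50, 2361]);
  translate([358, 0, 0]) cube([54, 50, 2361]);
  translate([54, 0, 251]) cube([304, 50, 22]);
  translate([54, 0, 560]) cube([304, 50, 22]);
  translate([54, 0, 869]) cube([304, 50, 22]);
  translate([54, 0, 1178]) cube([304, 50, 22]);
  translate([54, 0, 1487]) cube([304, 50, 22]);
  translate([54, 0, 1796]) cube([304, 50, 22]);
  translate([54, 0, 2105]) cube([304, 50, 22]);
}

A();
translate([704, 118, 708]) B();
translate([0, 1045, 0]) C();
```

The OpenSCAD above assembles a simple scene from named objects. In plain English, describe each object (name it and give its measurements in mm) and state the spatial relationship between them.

A is a table with a 1789×695 mm rectangular top, 33 mm thick, top surface at z = 708 mm, supported by four 80×80 mm square legs, each inset 22 mm from the nearest pair of top edges, running from the floor.

B is a picture frame with a 542×157 mm rectangular opening (x by z) and a uniform 70 mm border on every side. Frame depth is 24 mm along y. It is built from two vertical stiles running the full outside height and two horizontal rails spanning the gap between the stiles.

C is a wooden ladder with two side rails of 54×50 mm section and 2361 mm height, set 412 mm apart overall. Between them run 7 rectangular rungs (50 mm deep, 22 mm thick), front faces flush with the rails' −y face. The bottom of the first rung is 251 mm above the floor and each subsequent rung is 309 mm higher than the one below.

The picture frame is on top of the table. The ladder is on the floor beside the table on its +y side.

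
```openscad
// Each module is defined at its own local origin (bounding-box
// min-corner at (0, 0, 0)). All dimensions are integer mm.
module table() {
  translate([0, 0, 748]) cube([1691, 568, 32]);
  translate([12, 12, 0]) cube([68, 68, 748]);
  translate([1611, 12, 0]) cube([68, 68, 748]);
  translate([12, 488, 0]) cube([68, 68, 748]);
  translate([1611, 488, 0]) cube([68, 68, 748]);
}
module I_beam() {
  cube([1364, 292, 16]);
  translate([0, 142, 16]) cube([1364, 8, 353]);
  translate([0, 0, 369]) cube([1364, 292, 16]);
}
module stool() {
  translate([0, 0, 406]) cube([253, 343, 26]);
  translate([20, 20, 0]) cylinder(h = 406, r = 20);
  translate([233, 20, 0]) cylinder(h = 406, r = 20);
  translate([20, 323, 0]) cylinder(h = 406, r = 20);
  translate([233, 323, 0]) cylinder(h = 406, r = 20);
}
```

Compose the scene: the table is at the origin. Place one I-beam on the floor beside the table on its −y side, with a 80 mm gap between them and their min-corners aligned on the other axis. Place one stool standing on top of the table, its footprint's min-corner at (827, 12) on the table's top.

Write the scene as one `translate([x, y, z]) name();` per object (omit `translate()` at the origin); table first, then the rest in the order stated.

table();
translate([0, -372, 0]) I_beam();
translate([827, 12, 780]) stool();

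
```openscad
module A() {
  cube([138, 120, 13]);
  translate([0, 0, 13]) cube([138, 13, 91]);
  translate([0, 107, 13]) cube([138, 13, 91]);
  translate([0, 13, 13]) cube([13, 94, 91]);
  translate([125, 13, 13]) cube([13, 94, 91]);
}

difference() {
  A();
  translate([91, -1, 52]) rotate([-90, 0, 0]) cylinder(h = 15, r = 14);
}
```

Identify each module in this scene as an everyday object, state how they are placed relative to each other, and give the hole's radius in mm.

A is an open box. The open box has a circular hole through its front wall. The hole's radius is 14 mm.

The subtracted cylinder has r = 14 mm.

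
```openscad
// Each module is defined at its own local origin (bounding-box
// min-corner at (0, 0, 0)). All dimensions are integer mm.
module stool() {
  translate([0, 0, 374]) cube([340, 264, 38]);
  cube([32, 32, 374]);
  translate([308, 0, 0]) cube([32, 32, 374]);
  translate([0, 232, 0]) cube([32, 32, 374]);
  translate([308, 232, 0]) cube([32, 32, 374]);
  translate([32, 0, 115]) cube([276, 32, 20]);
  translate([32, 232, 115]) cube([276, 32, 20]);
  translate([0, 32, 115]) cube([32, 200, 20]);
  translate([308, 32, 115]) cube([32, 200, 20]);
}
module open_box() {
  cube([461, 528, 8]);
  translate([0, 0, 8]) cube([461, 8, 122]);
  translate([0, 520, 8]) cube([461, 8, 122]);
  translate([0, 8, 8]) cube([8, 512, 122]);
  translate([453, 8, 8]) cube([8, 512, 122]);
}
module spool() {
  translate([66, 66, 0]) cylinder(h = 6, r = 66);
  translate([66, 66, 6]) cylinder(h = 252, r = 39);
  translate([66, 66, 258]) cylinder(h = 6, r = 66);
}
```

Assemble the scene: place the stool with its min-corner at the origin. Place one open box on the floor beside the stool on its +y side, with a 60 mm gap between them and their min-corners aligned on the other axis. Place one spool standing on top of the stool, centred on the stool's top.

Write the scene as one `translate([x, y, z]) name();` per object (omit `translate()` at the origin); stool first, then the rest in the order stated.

stool();
translate([0, 324, 0]) open_box();
translate([104, 66, 412]) spool();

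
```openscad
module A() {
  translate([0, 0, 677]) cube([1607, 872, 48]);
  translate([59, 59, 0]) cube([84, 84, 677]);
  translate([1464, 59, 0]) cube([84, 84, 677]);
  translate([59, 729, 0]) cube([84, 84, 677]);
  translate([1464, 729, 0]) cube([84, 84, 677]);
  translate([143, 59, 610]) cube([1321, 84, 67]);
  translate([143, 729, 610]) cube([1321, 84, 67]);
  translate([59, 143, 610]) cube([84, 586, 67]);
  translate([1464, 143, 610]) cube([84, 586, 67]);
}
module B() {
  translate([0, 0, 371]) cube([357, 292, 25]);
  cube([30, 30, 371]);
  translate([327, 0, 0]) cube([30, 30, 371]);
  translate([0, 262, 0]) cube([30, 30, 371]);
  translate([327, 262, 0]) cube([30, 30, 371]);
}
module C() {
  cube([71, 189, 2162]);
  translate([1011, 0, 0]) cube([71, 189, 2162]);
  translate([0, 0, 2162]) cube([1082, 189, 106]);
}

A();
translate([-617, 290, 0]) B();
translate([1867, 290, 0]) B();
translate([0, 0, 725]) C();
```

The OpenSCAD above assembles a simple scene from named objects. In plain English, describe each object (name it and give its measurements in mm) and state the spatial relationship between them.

A is a table: top 1607 mm (x) × 872 mm (y), 48 mm thick, upper face at z = 725 mm, on four 84×84 mm square legs, each inset 59 mm from the nearest pair of top edges, running from z = 0 to the bottom of the top. Four apron rails, 84 mm thick and 67 mm tall, run between adjacent legs with their top edges flush with the underside of the top and their outer faces flush with the legs' outer faces.

B is a simple wooden stool: a rectangular seat 357 mm (x) by 292 mm (y), 25 mm thick, top face at z = 396 mm, on four square legs, each 30×30 mm in cross-section. The legs rest on z = 0, each flush with a corner of the seat.

C is a door frame. The clear opening is 940 mm wide and 2162 mm high. Two 71 mm wide jambs, 189 mm deep, stand either side of the opening from the floor to the top of the opening. A 106 mm thick head sits across the top of both jambs, spanning the full outside width of the frame.

Two stools sit around the table at the −x, +x sides. The door frame is on top of the table.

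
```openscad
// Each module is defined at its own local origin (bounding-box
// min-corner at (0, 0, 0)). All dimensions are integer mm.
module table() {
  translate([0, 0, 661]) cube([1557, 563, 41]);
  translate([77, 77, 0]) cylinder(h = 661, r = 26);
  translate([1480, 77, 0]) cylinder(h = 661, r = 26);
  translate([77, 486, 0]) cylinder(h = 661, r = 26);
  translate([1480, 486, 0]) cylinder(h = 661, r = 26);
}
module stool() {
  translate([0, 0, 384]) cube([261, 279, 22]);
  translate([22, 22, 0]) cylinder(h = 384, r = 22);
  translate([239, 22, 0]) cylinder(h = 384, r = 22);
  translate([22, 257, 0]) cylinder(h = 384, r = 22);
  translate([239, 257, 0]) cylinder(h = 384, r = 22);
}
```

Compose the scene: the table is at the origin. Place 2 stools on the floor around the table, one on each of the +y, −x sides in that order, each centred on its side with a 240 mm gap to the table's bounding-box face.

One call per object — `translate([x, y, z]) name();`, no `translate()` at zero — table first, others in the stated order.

table();
translate([648, 803, 0]) stool();
translate([-501, 142, 0]) stool();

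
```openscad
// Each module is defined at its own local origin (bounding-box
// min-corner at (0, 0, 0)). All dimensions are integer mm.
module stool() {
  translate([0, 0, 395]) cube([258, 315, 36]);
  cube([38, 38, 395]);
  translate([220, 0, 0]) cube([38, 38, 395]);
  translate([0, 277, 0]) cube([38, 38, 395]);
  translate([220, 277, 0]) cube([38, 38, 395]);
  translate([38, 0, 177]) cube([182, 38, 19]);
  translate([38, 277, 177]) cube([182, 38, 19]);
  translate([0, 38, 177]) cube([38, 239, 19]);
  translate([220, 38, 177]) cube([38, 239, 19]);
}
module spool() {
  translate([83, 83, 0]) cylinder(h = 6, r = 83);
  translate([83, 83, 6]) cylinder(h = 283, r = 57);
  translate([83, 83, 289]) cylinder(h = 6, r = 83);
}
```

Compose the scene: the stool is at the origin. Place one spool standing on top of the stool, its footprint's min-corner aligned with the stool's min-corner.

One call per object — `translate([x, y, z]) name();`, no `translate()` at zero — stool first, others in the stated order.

stool();
translate([0, 0, 431]) spool();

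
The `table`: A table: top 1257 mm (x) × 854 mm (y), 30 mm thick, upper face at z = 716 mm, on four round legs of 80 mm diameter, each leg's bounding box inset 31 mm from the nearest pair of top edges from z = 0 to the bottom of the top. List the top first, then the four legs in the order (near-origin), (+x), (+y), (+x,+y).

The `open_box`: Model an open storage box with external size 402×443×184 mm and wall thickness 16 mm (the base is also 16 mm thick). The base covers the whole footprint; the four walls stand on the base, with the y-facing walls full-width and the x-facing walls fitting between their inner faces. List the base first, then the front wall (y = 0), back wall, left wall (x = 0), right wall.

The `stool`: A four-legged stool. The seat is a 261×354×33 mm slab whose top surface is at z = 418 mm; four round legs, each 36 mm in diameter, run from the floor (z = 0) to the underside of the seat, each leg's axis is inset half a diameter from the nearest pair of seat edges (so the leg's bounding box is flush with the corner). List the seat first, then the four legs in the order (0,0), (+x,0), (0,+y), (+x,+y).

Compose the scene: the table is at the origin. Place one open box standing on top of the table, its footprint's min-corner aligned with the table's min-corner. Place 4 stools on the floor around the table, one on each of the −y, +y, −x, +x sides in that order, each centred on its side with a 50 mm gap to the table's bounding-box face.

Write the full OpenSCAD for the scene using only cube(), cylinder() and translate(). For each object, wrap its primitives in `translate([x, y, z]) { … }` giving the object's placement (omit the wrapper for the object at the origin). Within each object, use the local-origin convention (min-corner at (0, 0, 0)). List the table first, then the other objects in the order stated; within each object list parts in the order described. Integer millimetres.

translate([0, 0, 686]) cube([1257, 854, 30]);
translate([71, 71, 0]) cylinder(h = 686, r = 40);
translate([1186, 71, 0]) cylinder(h = 686, r = 40);
translate([71, 783, 0]) cylinder(h = 686, r = 40);
translate([1186, 783, 0]) cylinder(h = 686, r = 40);
translate([0, 0, 716]) {
  cube([402, 443, 16]);
  translate([0, 0, 16]) cube([402, 16, 168]);
  translate([0, 427, 16]) cube([402, 16, 168]);
  translate([0, 16, 16]) cube([16, 411, 168]);
  translate([386, 16, 16]) cube([16, 411, 168]);
}
translate([498, -404, 0]) {
  translate([0, 0, 385]) cube([261, 354, 33]);
  translate([18, 18, 0]) cylinder(h = 385, r = 18);
  translate([243, 18, 0]) cylinder(h = 385, r = 18);
  translate([18, 336, 0]) cylinder(h = 385, r = 18);
  translate([243, 336, 0]) cylinder(h = 385, r = 18);
}
translate([498, 904, 0]) {
  translate([0, 0, 385]) cube([261, 354, 33]);
  translate([18, 18, 0]) cylinder(h = 385, r = 18);
  translate([243, 18, 0]) cylinder(h = 385, r = 18);
  translate([18, 336, 0]) cylinder(h = 385, r = 18);
  translate([243, 336, 0]) cylinder(h = 385, r = 18);
}
translate([-311, 250, 0]) {
  translate([0, 0, 385]) cube([261, 354, 33]);
  translate([18, 18, 0]) cylinder(h = 385, r = 18);
  translate([243, 18, 0]) cylinder(h = 385, r = 18);
  translate([18, 336, 0]) cylinder(h = 385, r = 18);
  translate([243, 336, 0]) cylinder(h = 385, r = 18);
}
translate([1307, 250, 0]) {
  translate([0, 0, 385]) cube([261, 354, 33]);
  translate([18, 18, 0]) cylinder(h = 385, r = 18);
  translate([243, 18, 0]) cylinder(h = 385, r = 18);
  translate([18, 336, 0]) cylinder(h = 385, r = 18);
  translate([243, 336, 0]) cylinder(h = 385, r = 18);
}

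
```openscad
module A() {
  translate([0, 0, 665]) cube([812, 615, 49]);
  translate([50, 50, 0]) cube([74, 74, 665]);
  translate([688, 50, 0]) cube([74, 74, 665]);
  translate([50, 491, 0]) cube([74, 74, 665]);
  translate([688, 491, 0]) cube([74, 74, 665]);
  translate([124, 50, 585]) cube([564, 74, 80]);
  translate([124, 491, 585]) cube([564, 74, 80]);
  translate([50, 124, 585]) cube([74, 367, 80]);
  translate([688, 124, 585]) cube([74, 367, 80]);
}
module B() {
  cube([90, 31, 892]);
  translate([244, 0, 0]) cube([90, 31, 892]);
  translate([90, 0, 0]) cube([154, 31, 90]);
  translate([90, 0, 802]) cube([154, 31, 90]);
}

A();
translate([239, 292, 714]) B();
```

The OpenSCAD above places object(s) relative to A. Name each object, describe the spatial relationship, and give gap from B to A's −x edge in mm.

A is a table. B is a picture frame. The picture frame is on top of the table, centred. The gap from the picture frame to the table's −x edge is 239 mm.

The picture frame's min-x is at 239; the table's min-x is 0; gap = 239 mm.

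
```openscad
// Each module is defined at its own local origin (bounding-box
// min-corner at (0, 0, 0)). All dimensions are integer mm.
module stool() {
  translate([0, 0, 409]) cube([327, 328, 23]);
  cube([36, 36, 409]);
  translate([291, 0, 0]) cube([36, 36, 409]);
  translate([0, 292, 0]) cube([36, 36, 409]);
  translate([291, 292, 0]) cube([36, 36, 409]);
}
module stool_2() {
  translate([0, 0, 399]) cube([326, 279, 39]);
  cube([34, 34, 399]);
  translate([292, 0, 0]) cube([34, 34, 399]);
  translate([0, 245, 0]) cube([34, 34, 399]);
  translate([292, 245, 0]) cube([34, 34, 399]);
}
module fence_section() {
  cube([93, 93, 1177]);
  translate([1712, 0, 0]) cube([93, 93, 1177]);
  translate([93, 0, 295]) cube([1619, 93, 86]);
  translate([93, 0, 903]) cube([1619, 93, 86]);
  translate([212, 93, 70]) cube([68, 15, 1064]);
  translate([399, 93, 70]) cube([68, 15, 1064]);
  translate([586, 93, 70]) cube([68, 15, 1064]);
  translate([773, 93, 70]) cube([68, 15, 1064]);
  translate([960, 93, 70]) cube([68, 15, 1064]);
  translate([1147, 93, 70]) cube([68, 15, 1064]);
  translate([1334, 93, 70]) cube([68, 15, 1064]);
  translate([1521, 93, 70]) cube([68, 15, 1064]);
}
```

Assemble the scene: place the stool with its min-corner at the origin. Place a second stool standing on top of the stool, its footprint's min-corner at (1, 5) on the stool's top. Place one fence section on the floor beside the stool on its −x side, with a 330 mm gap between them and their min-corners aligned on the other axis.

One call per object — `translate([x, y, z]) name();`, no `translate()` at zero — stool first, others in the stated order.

stool();
translate([1, 5, 432]) stool_2();
translate([-2135, 0, 0]) fence_section();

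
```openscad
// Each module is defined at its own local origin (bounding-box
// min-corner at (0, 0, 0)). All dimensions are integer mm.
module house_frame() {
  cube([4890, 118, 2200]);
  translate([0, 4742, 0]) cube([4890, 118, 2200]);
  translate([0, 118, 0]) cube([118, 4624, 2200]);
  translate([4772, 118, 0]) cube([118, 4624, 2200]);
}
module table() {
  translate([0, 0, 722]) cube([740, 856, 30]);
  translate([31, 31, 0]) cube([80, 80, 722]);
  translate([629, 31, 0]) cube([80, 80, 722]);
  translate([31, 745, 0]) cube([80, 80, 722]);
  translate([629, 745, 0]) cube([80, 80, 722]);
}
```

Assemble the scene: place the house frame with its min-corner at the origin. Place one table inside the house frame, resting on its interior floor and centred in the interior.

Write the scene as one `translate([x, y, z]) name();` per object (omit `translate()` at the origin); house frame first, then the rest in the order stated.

house_frame();
translate([2075, 2002, 0]) table();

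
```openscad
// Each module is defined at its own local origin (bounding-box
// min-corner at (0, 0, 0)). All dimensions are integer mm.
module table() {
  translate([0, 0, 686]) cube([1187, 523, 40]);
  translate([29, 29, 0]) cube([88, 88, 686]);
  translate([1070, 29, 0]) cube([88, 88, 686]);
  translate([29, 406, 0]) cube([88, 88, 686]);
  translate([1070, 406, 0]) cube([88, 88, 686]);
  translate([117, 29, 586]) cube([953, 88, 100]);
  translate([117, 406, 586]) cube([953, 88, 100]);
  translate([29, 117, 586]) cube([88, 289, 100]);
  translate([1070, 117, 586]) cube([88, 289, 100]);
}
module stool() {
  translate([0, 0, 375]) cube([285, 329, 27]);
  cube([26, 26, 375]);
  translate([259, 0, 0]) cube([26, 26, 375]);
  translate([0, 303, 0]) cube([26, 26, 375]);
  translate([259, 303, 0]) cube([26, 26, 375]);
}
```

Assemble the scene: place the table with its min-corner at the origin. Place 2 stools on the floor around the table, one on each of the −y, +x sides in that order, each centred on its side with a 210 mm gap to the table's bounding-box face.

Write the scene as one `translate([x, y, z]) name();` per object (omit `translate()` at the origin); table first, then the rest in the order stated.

table();
translate([451, -539, 0]) stool();
translate([1397, 97, 0]) stool();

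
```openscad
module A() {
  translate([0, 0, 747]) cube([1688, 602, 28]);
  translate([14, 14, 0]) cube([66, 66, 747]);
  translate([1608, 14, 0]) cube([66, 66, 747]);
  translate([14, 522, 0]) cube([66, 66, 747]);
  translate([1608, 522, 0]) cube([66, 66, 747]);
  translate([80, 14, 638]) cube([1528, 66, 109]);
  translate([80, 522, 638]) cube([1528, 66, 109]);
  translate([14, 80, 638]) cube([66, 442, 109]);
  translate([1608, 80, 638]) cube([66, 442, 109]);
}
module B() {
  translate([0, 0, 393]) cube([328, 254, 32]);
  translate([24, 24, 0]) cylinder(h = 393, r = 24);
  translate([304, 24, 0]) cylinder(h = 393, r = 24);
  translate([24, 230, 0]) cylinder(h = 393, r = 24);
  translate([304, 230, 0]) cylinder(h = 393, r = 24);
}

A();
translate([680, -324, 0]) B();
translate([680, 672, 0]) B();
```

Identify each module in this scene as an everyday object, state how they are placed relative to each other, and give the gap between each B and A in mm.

A is a table. B is a stool. Two stools sit around the table at the −y, +y sides. The gap between each stool and the table is 70 mm.

Each stool's nearest face is 70 mm from the table's bounding box.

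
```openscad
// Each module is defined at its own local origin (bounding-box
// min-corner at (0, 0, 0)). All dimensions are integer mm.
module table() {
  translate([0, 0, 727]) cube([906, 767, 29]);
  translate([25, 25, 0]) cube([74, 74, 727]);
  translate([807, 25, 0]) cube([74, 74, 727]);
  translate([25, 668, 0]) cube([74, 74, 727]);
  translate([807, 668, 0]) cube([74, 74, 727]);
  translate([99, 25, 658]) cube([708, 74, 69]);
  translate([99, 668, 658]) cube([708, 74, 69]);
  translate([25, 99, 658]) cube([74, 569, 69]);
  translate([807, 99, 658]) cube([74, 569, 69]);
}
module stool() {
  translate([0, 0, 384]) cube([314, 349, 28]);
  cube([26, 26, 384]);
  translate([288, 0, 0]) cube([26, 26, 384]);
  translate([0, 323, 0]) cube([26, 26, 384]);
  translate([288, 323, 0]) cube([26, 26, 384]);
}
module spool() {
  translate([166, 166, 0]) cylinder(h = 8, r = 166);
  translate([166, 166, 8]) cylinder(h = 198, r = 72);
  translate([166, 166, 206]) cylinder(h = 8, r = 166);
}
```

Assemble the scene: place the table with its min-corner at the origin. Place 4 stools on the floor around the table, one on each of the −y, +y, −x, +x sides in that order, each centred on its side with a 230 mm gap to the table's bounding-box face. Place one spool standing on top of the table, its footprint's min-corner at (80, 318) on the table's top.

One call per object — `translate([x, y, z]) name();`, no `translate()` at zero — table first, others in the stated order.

table();
translate([296, -579, 0]) stool();
translate([296, 997, 0]) stool();
translate([-544, 209, 0]) stool();
translate([1136, 209, 0]) stool();
translate([80, 318, 756]) spool();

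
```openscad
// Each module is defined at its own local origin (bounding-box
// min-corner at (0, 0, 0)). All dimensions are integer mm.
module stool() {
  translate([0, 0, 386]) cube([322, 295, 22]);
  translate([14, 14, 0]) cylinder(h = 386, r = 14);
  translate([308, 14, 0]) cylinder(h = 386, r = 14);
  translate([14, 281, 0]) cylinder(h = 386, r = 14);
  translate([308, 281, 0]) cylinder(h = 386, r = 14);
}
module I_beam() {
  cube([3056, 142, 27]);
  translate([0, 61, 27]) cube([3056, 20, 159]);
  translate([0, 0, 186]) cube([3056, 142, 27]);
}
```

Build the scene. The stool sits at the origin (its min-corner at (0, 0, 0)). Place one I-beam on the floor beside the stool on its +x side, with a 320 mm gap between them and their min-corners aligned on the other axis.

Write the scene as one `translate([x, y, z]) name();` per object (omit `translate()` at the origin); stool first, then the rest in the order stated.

stool();
translate([642, 0, 0]) I_beam();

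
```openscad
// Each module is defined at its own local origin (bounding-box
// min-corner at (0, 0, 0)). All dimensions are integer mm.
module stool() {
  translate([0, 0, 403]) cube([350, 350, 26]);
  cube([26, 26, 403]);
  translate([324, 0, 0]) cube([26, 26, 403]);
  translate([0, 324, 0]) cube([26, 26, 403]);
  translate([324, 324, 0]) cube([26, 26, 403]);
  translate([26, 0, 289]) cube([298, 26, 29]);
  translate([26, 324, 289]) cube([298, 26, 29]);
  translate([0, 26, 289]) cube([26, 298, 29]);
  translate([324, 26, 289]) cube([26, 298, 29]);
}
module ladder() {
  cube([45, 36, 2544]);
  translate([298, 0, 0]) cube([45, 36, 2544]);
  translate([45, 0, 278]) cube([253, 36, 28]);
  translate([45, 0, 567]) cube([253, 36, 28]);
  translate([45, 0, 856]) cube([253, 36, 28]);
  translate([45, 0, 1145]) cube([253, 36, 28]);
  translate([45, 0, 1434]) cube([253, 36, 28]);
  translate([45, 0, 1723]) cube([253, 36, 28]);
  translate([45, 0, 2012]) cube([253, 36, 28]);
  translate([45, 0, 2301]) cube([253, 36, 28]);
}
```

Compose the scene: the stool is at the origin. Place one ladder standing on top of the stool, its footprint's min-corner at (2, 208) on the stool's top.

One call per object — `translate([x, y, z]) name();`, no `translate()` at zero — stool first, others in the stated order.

stool();
translate([2, 208, 429]) ladder();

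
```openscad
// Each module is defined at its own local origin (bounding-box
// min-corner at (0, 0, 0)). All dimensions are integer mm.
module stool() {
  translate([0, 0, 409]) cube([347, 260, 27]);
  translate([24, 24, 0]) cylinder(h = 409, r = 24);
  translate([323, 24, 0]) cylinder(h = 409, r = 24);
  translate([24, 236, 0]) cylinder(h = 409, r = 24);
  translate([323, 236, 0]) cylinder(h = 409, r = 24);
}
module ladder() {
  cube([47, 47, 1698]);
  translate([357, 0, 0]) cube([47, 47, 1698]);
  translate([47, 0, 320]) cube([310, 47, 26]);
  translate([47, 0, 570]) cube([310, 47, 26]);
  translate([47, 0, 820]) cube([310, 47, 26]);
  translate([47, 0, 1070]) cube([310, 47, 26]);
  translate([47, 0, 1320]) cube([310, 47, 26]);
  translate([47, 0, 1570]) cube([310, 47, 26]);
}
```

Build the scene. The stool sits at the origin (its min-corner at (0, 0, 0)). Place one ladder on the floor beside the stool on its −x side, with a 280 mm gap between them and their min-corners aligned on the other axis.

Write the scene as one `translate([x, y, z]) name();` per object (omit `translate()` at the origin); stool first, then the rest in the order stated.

stool();
translate([-684, 0, 0]) ladder();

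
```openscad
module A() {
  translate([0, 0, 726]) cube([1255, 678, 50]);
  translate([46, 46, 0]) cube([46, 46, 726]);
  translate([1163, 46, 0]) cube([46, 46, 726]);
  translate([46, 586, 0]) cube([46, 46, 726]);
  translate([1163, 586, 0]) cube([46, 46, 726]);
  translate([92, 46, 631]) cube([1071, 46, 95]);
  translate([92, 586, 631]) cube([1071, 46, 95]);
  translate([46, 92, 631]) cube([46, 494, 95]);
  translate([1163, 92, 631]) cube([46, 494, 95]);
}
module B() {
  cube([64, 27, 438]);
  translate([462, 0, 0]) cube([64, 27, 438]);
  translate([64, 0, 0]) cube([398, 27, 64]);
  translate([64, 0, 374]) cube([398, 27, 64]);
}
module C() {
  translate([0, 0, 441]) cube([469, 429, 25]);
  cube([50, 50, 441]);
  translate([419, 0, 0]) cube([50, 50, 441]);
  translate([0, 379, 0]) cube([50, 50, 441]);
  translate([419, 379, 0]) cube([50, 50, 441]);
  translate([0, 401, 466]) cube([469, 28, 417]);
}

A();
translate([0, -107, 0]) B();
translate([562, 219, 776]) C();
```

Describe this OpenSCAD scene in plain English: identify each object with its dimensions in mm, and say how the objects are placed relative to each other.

A is a table with a 1255×678 mm rectangular top, 50 mm thick, top surface at z = 776 mm, supported by four 46×46 mm square legs, each inset 46 mm from the nearest pair of top edges, running from the floor. Four apron rails, 46 mm thick and 95 mm tall, run between adjacent legs with their top edges flush with the underside of the top and their outer faces flush with the legs' outer faces.

B is a rectangular picture frame lying in the x–z plane (depth along y). The opening is 398 mm wide (x) by 310 mm tall (z), surrounded by a border 64 mm wide on all four sides. The frame is 27 mm deep and is made of two full-height vertical stiles with two horizontal rails fitted between them.

C is a chair. The seat is a 469×429×25 mm slab with its top at z = 466 mm, on four 50×50 mm corner legs (flush with the seat edges, standing on z = 0). A flat backrest 28 mm thick, 417 mm tall, spans the full seat width and rises from the seat top along its +y edge, rear face flush with the rear of the seat.

The picture frame is on the floor beside the table on its −y side. The chair is on top of the table.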